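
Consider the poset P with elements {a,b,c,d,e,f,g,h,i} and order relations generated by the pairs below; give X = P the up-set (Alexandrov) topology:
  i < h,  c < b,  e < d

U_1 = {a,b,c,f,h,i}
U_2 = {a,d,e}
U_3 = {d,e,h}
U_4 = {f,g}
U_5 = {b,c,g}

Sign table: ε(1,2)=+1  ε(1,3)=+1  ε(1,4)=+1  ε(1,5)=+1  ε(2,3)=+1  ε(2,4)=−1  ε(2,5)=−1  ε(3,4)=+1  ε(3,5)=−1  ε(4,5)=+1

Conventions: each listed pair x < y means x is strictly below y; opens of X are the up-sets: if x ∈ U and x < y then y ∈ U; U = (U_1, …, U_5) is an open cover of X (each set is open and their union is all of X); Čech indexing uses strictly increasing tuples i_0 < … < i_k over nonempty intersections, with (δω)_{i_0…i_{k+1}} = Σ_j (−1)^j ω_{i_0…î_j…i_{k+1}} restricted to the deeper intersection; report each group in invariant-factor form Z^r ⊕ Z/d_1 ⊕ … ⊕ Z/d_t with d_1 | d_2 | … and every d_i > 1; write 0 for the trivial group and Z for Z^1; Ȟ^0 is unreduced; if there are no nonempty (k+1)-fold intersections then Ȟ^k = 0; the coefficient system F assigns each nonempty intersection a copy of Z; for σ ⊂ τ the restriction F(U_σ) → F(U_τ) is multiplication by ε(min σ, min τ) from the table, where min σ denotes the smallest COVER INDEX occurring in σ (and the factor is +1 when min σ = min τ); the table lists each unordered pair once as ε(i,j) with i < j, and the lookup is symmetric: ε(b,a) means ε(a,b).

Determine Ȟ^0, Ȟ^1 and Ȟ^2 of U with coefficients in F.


nerve simplices:
  U12={a} U13={h} U14={f} U15={b,c} U23={d,e} U45={g}
C dims 5,6; δ0: rk 4, SNF 1^4
degree 0: 5−4−0 = 1 → Ȟ^0 ≅ Z
degree 1: 6−0−4 = 2 → Ȟ^1 ≅ Z^2
degree 2: 0−0−0 = 0 → Ȟ^2 ≅ 0

Ȟ^0 ≅ Z, Ȟ^1 ≅ Z^2, Ȟ^2 ≅ 0


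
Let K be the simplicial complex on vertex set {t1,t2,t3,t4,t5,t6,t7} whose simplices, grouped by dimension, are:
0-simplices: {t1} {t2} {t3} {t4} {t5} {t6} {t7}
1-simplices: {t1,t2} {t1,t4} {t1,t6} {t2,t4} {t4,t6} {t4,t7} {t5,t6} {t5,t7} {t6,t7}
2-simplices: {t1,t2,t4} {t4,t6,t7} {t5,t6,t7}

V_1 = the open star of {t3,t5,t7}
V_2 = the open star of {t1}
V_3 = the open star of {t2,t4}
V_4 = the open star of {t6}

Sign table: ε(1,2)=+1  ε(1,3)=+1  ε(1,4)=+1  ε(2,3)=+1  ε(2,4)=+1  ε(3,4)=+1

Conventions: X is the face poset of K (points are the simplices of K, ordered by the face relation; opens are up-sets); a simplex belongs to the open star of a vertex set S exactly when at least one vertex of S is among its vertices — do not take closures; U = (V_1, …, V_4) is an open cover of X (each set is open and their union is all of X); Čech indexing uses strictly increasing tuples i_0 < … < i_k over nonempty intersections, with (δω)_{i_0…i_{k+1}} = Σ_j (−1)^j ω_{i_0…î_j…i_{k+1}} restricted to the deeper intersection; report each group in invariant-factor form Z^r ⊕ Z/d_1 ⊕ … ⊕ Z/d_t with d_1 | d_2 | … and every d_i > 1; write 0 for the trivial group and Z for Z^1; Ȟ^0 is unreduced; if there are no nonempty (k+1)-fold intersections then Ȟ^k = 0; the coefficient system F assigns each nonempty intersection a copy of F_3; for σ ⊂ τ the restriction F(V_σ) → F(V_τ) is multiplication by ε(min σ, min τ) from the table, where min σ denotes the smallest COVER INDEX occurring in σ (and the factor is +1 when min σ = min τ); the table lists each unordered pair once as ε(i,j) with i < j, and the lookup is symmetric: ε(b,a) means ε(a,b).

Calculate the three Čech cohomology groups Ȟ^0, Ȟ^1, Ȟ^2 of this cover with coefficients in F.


nonempty intersections:
  V1={{t3},{t5},{t7},{t4,t7},{t5,t6},{t5,t7},{t6,t7},{t4,t6,t7},{t5,t6,t7}} V2={{t1},{t1,t2},{t1,t4},{t1,t6},{t1,t2,t4}} V3={{t2},{t4},{t1,t2},{t1,t4},{t2,t4},{t4,t6},{t4,t7},{t1,t2,t4},{t4,t6,t7}} V4={{t6},{t1,t6},{t4,t6},{t5,t6},{t6,t7},{t4,t6,t7},{t5,t6,t7}}
  V13={{t4,t7},{t4,t6,t7}} V14={{t5,t6},{t6,t7},{t4,t6,t7},{t5,t6,t7}} V23={{t1,t2},{t1,t4},{t1,t2,t4}} V24={{t1,t6}} V34={{t4,t6},{t4,t6,t7}}
  V134={{t4,t6,t7}}
C dims 4,5,1; δ0: rk_F3 3; δ1: rk_F3 1
Ȟ^0: (4−3)−0=1 ⇒ Z/3
Ȟ^1: (5−1)−3=1 ⇒ Z/3
Ȟ^2: (1−0)−1=0 ⇒ 0

Ȟ^0 = Z/3, Ȟ^1 = Z/3 and Ȟ^2 = 0


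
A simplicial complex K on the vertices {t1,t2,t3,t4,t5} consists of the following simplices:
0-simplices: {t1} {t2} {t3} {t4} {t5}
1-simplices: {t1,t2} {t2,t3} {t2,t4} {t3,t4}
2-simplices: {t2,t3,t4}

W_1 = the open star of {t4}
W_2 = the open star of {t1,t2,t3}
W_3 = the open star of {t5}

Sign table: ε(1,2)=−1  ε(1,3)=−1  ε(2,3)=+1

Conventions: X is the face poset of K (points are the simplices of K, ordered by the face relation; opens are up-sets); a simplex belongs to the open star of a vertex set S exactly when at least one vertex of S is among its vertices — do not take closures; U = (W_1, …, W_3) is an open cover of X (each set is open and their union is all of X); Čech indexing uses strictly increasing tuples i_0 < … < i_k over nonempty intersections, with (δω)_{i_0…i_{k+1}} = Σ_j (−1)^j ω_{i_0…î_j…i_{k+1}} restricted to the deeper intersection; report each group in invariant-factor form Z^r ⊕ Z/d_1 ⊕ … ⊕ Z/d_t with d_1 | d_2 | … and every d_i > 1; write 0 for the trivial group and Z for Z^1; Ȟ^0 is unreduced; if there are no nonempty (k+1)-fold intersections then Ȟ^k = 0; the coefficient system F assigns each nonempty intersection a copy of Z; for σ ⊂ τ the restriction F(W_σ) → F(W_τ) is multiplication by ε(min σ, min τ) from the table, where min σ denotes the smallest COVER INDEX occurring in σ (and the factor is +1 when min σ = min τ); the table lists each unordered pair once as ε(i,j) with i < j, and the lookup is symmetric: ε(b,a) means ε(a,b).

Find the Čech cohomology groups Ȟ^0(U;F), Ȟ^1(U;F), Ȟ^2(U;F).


nerve simplices:
  W1={{t4},{t2,t4},{t3,t4},{t2,t3,t4}} W2={{t1},{t2},{t3},{t1,t2},{t2,t3},{t2,t4},{t3,t4},{t2,t3,t4}} W3={{t5}}
  W12={{t2,t4},{t3,t4},{t2,t3,t4}}
C dims 3,1; δ0: rk 1, SNF 1^1
degree 0: 3−1−0 = 2 → Ȟ^0 ≅ Z^2
degree 1: 1−0−1 = 0 → Ȟ^1 ≅ 0
degree 2: 0−0−0 = 0 → Ȟ^2 ≅ 0

Ȟ^0 ≅ Z^2, Ȟ^1 ≅ 0 and Ȟ^2 ≅ 0


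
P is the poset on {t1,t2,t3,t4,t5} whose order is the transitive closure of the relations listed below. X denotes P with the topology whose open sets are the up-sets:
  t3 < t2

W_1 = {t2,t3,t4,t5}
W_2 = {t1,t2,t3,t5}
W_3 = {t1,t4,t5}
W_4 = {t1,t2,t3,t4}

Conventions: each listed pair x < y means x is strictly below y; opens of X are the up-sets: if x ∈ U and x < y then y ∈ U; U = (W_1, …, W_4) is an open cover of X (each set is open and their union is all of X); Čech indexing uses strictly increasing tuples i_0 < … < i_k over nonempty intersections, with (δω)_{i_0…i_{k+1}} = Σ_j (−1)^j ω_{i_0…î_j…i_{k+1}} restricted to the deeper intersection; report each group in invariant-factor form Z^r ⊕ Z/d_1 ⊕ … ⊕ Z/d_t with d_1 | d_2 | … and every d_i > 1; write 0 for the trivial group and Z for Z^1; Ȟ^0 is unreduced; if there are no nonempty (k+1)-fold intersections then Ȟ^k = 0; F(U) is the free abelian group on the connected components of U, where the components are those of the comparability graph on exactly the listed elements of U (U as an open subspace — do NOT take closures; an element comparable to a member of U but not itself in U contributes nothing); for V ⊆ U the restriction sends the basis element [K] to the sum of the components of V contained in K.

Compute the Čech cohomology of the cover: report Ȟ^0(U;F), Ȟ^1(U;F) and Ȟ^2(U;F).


intersection data:
  W12={t2,t3,t5} W13={t4,t5} W14={t2,t3,t4} W23={t1,t5} W24={t1,t2,t3} W34={t1,t4}
  W123={t5} W124={t2,t3} W134={t4} W234={t1}
components per intersection:
  W1: {t2,t3} {t4} {t5}
  W2: {t1} {t2,t3} {t5}
  W3: {t1} {t4} {t5}
  W4: {t1} {t2,t3} {t4}
  W12: {t2,t3} {t5}
  W13: {t4} {t5}
  W14: {t2,t3} {t4}
  W23: {t1} {t5}
  W24: {t1} {t2,t3}
  W34: {t1} {t4}
  W123: {t5}
  W124: {t2,t3}
  W134: {t4}
  W234: {t1}
C dims 12,12,4; δ0: rk 8, SNF 1^8; δ1: rk 4, SNF 1^4
Ȟ^0 = (12 − 8) − 0 = 4, so Ȟ^0 ≅ Z^4
Ȟ^1 = (12 − 4) − 8 = 0, so Ȟ^1 ≅ 0
Ȟ^2 = (4 − 0) − 4 = 0, so Ȟ^2 ≅ 0

Ȟ^0 = Z^4, Ȟ^1 = 0, Ȟ^2 = 0


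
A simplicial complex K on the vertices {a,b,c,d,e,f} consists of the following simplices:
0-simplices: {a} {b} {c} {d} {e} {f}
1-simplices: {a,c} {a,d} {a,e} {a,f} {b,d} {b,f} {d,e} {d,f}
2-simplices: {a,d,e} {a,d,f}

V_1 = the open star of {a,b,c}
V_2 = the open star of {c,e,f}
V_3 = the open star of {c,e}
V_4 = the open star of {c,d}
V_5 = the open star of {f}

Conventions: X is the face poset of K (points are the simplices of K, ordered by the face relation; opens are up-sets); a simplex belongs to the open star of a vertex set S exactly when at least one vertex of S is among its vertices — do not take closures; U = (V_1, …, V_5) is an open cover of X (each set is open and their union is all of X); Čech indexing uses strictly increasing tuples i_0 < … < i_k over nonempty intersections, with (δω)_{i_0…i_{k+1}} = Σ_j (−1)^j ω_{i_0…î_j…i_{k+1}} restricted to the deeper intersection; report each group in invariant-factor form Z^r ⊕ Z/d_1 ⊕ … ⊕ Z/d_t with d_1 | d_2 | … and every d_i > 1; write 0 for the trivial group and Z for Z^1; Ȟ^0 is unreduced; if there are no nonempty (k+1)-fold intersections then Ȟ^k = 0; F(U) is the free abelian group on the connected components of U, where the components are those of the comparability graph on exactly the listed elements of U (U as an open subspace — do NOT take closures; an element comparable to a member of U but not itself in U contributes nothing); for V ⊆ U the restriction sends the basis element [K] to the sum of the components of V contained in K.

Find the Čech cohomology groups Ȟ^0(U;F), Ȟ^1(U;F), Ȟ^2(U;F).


Ȟ^0(U;F) ≅ Z, Ȟ^1(U;F) ≅ Z and Ȟ^2(U;F) ≅ 0

intersection data:
  V1={{a},{b},{c},{a,c},{a,d},{a,e},{a,f},{b,d},{b,f},{a,d,e},{a,d,f}} V2={{c},{e},{f},{a,c},{a,e},{a,f},{b,f},{d,e},{d,f},{a,d,e},{a,d,f}} V3={{c},{e},{a,c},{a,e},{d,e},{a,d,e}} V4={{c},{d},{a,c},{a,d},{b,d},{d,e},{d,f},{a,d,e},{a,d,f}} V5={{f},{a,f},{b,f},{d,f},{a,d,f}}
  V12={{c},{a,c},{a,e},{a,f},{b,f},{a,d,e},{a,d,f}} V13={{c},{a,c},{a,e},{a,d,e}} V14={{c},{a,c},{a,d},{b,d},{a,d,e},{a,d,f}} V15={{a,f},{b,f},{a,d,f}} V23={{c},{e},{a,c},{a,e},{d,e},{a,d,e}} V24={{c},{a,c},{d,e},{d,f},{a,d,e},{a,d,f}} V25={{f},{a,f},{b,f},{d,f},{a,d,f}} V34={{c},{a,c},{d,e},{a,d,e}} V45={{d,f},{a,d,f}}
  V123={{c},{a,c},{a,e},{a,d,e}} V124={{c},{a,c},{a,d,e},{a,d,f}} V125={{a,f},{b,f},{a,d,f}} V134={{c},{a,c},{a,d,e}} V145={{a,d,f}} V234={{c},{a,c},{d,e},{a,d,e}} V245={{d,f},{a,d,f}}
  V1234={{c},{a,c},{a,d,e}} V1245={{a,d,f}}
components per intersection:
  V1: {{a},{c},{a,c},{a,d},{a,e},{a,f},{a,d,e},{a,d,f}} {{b},{b,d},{b,f}}
  V2: {{c},{a,c}} {{e},{a,e},{d,e},{a,d,e}} {{f},{a,f},{b,f},{d,f},{a,d,f}}
  V3: {{c},{a,c}} {{e},{a,e},{d,e},{a,d,e}}
  V4: {{c},{a,c}} {{d},{a,d},{b,d},{d,e},{d,f},{a,d,e},{a,d,f}}
  V5: {{f},{a,f},{b,f},{d,f},{a,d,f}}
  V12: {{c},{a,c}} {{a,e},{a,d,e}} {{a,f},{a,d,f}} {{b,f}}
  V13: {{c},{a,c}} {{a,e},{a,d,e}}
  V14: {{c},{a,c}} {{a,d},{a,d,e},{a,d,f}} {{b,d}}
  V15: {{a,f},{a,d,f}} {{b,f}}
  V23: {{c},{a,c}} {{e},{a,e},{d,e},{a,d,e}}
  V24: {{c},{a,c}} {{d,e},{a,d,e}} {{d,f},{a,d,f}}
  V25: {{f},{a,f},{b,f},{d,f},{a,d,f}}
  V34: {{c},{a,c}} {{d,e},{a,d,e}}
  V45: {{d,f},{a,d,f}}
  V123: {{c},{a,c}} {{a,e},{a,d,e}}
  V124: {{c},{a,c}} {{a,d,e}} {{a,d,f}}
  V125: {{a,f},{a,d,f}} {{b,f}}
  V134: {{c},{a,c}} {{a,d,e}}
  V145: {{a,d,f}}
  V234: {{c},{a,c}} {{d,e},{a,d,e}}
  V245: {{d,f},{a,d,f}}
  V1234: {{c},{a,c}} {{a,d,e}}
  V1245: {{a,d,f}}
C dims 10,20,13,3; δ0: rk 9, SNF 1^9; δ1: rk 10, SNF 1^10; δ2: rk 3, SNF 1^3
Ȟ^0 = (10 − 9) − 0 = 1, so Ȟ^0 ≅ Z
Ȟ^1 = (20 − 10) − 9 = 1, so Ȟ^1 ≅ Z
Ȟ^2 = (13 − 3) − 10 = 0, so Ȟ^2 ≅ 0


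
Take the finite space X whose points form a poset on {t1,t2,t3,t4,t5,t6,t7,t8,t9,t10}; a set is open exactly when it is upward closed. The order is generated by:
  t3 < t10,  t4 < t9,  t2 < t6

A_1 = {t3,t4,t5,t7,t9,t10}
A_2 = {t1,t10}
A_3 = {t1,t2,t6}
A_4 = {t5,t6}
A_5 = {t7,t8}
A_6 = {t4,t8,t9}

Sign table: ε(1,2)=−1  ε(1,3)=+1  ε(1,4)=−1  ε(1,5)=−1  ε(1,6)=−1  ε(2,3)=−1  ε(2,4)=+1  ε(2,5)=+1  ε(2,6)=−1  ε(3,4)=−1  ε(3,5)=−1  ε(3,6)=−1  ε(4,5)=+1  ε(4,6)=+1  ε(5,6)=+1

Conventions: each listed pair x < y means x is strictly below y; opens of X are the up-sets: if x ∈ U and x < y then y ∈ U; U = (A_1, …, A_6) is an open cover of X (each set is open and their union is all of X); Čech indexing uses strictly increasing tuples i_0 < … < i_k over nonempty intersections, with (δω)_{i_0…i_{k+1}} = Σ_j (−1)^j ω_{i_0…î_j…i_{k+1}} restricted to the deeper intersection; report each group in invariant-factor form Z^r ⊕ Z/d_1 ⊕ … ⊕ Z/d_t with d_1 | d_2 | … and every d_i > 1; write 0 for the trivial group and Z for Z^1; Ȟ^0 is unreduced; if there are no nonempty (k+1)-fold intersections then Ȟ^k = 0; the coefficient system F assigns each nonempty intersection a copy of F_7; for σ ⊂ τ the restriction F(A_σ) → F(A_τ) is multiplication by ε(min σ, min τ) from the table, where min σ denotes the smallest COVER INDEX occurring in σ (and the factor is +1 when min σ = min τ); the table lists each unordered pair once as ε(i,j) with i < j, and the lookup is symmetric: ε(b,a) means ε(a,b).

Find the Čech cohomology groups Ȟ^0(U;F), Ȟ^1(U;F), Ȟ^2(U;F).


cover nerve:
  A12={t10} A14={t5} A15={t7} A16={t4,t9} A23={t1} A34={t6} A56={t8}
C dims 6,7; δ0: rk_F7 5
Ȟ^0: (6−5)−0=1 ⇒ Z/7
Ȟ^1: (7−0)−5=2 ⇒ Z/7 ⊕ Z/7
Ȟ^2: (0−0)−0=0 ⇒ 0

Ȟ^0(U;F) ≅ Z/7; Ȟ^1(U;F) ≅ Z/7 ⊕ Z/7; Ȟ^2(U;F) ≅ 0


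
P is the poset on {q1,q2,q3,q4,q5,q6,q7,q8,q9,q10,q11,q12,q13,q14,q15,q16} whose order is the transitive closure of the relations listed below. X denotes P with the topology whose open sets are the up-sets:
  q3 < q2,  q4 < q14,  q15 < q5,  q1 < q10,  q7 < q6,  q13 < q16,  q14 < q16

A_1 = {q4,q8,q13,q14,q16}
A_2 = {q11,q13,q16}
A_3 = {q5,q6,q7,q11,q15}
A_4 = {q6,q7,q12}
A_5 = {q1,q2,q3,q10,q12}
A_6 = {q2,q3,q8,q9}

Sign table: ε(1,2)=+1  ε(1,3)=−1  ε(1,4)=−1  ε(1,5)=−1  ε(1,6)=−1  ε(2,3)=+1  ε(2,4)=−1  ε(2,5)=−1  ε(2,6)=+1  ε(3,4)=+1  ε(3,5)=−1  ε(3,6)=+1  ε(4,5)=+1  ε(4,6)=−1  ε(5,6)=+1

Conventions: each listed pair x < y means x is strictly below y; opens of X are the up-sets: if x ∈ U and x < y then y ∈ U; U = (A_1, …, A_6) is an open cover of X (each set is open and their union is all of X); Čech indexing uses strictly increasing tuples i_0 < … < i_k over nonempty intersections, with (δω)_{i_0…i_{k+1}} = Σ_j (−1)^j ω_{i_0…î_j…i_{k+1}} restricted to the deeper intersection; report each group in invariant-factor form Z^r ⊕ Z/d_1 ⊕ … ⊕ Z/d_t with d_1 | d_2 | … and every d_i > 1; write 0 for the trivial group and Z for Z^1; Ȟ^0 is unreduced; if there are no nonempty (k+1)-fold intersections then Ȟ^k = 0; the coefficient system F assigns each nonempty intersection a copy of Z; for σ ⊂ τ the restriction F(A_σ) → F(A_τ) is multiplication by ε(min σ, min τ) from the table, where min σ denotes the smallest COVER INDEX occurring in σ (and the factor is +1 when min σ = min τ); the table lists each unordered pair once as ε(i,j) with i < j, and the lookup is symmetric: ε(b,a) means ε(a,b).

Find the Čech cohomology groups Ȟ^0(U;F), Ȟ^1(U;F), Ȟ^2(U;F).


Ȟ^0 = 0,  Ȟ^1 = Z/2,  Ȟ^2 = 0

nonempty intersections:
  A12={q13,q16} A16={q8} A23={q11} A34={q6,q7} A45={q12} A56={q2,q3}
C dims 6,6; δ0: rk 6, SNF 1^5·2
Ȟ^0: (6−6)−0=0 ⇒ 0
Ȟ^1: (6−0)−6=0 plus torsion [2] ⇒ Z/2
Ȟ^2: (0−0)−0=0 ⇒ 0


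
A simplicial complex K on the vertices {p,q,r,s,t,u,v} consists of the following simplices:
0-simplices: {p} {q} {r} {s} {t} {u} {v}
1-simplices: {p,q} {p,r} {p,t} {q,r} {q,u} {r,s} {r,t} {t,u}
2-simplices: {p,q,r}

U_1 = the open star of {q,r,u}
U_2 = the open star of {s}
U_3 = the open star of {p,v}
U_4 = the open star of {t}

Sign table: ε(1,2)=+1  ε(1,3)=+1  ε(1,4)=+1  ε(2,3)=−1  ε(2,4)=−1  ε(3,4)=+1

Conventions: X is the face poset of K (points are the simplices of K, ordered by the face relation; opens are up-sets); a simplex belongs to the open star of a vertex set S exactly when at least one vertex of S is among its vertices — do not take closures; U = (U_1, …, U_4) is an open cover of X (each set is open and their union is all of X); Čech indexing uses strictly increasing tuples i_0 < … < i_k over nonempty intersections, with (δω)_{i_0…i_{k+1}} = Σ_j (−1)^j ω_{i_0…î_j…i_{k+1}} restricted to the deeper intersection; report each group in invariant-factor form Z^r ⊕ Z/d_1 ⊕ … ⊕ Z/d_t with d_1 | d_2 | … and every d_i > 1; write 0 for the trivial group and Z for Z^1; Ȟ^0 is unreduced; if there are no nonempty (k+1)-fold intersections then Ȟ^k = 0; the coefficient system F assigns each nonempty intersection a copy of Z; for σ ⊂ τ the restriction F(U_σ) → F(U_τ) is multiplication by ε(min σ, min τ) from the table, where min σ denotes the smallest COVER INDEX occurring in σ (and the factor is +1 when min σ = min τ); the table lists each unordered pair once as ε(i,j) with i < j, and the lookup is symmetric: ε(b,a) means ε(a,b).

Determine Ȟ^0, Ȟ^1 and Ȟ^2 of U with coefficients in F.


nonempty overlaps:
  U1={{q},{r},{u},{p,q},{p,r},{q,r},{q,u},{r,s},{r,t},{t,u},{p,q,r}} U2={{s},{r,s}} U3={{p},{v},{p,q},{p,r},{p,t},{p,q,r}} U4={{t},{p,t},{r,t},{t,u}}
  U12={{r,s}} U13={{p,q},{p,r},{p,q,r}} U14={{r,t},{t,u}} U34={{p,t}}
C dims 4,4; δ0: rk 3, SNF 1^3
degree 0: 4−3−0 = 1 → Ȟ^0 ≅ Z
degree 1: 4−0−3 = 1 → Ȟ^1 ≅ Z
degree 2: 0−0−0 = 0 → Ȟ^2 ≅ 0

Ȟ^0 = Z,  Ȟ^1 = Z,  Ȟ^2 = 0


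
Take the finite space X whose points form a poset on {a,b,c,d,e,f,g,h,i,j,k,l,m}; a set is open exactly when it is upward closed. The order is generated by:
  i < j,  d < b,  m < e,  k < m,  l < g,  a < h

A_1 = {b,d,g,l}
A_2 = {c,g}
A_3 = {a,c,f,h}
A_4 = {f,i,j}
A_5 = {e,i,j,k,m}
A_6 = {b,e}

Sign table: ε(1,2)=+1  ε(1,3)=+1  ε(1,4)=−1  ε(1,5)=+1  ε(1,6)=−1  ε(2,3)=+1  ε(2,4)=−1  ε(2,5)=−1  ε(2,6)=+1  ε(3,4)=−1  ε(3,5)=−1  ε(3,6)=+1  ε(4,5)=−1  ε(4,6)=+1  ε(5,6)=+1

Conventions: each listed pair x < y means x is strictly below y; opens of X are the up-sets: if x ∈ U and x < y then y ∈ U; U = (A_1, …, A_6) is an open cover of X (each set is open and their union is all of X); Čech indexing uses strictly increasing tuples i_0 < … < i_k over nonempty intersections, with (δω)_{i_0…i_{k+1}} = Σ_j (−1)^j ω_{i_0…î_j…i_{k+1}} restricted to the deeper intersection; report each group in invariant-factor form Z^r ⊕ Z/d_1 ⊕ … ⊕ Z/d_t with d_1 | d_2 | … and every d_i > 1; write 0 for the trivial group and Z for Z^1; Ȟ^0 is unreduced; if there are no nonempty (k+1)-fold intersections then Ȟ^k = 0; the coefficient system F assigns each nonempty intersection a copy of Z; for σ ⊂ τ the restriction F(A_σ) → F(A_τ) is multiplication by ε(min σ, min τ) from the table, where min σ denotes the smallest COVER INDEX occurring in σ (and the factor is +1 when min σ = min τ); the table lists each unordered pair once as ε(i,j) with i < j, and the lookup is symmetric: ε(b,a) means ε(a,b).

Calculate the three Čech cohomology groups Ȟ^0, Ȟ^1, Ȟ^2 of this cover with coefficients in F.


Ȟ^0 = 0, Ȟ^1 = Z/2, Ȟ^2 = 0

cover nerve:
  A12={g} A16={b} A23={c} A34={f} A45={i,j} A56={e}
C dims 6,6; δ0: rk 6, SNF 1^5·2
Ȟ^0: (6−6)−0=0 ⇒ 0
Ȟ^1: (6−0)−6=0 plus torsion [2] ⇒ Z/2
Ȟ^2: (0−0)−0=0 ⇒ 0


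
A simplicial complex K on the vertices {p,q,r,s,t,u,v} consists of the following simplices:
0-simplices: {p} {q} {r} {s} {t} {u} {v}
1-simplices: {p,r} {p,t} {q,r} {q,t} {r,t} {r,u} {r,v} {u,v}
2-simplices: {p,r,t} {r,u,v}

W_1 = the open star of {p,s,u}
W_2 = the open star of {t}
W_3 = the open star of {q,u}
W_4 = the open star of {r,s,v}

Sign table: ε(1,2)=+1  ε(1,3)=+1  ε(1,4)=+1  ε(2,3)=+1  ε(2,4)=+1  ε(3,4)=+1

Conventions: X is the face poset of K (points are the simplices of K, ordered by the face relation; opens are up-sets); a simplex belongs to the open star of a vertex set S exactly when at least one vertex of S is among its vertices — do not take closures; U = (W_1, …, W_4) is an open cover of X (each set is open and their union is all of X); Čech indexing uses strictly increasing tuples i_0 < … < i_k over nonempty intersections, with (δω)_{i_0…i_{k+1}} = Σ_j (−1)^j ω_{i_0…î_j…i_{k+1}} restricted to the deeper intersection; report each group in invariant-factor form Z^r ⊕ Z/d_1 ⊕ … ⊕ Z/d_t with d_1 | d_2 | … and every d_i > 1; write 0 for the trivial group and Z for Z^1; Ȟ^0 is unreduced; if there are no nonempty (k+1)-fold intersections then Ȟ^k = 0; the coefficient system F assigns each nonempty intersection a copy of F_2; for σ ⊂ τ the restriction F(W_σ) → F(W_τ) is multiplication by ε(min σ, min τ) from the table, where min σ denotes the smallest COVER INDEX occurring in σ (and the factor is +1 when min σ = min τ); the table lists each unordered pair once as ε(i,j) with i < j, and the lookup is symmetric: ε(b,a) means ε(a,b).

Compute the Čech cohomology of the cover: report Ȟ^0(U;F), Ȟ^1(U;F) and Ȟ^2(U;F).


intersection data:
  W1={{p},{s},{u},{p,r},{p,t},{r,u},{u,v},{p,r,t},{r,u,v}} W2={{t},{p,t},{q,t},{r,t},{p,r,t}} W3={{q},{u},{q,r},{q,t},{r,u},{u,v},{r,u,v}} W4={{r},{s},{v},{p,r},{q,r},{r,t},{r,u},{r,v},{u,v},{p,r,t},{r,u,v}}
  W12={{p,t},{p,r,t}} W13={{u},{r,u},{u,v},{r,u,v}} W14={{s},{p,r},{r,u},{u,v},{p,r,t},{r,u,v}} W23={{q,t}} W24={{r,t},{p,r,t}} W34={{q,r},{r,u},{u,v},{r,u,v}}
  W124={{p,r,t}} W134={{r,u},{u,v},{r,u,v}}
C dims 4,6,2; δ0: rk_F2 3; δ1: rk_F2 2
Ȟ^0 = (4 − 3) − 0 = 1, so Ȟ^0 ≅ Z/2
Ȟ^1 = (6 − 2) − 3 = 1, so Ȟ^1 ≅ Z/2
Ȟ^2 = (2 − 0) − 2 = 0, so Ȟ^2 ≅ 0

Ȟ^0 = Z/2,  Ȟ^1 = Z/2,  Ȟ^2 = 0


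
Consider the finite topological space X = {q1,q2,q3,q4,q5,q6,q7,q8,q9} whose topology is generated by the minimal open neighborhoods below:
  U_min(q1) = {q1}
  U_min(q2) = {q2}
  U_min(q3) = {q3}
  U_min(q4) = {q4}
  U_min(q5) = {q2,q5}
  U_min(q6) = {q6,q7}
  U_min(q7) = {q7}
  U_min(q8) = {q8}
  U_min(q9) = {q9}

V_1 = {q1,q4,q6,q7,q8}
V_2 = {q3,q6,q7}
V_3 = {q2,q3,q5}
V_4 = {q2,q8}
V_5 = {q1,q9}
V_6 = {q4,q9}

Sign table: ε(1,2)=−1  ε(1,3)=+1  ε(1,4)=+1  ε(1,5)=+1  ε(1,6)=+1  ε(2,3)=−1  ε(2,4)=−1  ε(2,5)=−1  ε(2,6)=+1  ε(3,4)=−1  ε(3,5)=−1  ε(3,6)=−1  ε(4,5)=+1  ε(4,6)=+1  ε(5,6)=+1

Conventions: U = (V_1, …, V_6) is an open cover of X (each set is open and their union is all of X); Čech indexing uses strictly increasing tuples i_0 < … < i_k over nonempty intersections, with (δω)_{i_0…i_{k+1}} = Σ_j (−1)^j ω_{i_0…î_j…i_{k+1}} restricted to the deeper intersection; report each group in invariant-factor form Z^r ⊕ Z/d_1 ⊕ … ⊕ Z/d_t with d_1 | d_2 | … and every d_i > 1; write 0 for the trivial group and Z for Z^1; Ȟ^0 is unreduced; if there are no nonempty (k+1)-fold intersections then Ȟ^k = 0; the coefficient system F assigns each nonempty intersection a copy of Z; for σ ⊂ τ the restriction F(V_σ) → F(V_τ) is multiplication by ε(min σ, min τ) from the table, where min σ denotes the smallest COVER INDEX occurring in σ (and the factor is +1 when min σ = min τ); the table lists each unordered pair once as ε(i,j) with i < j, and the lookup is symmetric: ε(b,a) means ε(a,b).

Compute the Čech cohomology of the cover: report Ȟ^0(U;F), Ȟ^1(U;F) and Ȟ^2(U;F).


Ȟ^0 = 0, Ȟ^1 = Z ⊕ Z/2, Ȟ^2 = 0

nerve of the cover:
  V12={q6,q7} V14={q8} V15={q1} V16={q4} V23={q3} V34={q2} V56={q9}
C dims 6,7; δ0: rk 6, SNF 1^5·2
Ȟ^0 = (6 − 6) − 0 = 0, so Ȟ^0 ≅ 0
Ȟ^1 = (7 − 0) − 6 = 1 plus torsion [2], so Ȟ^1 ≅ Z ⊕ Z/2
Ȟ^2 = (0 − 0) − 0 = 0, so Ȟ^2 ≅ 0


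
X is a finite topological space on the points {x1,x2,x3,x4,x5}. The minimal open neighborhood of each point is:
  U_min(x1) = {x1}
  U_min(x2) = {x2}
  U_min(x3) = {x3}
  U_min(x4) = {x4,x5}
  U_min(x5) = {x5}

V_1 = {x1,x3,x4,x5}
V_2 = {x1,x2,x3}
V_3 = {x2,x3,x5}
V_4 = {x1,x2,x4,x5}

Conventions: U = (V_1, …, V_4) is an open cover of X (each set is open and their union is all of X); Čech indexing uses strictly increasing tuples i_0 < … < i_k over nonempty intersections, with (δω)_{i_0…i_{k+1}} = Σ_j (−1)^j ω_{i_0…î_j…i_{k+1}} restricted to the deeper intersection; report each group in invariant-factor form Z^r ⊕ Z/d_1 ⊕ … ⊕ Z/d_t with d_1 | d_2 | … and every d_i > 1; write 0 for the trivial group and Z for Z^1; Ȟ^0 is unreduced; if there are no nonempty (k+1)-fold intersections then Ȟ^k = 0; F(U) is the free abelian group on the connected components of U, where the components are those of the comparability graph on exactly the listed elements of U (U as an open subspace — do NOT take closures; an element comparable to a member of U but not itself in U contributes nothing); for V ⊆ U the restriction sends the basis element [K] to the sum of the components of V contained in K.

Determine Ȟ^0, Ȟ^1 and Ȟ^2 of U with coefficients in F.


Ȟ^0 = Z^4, Ȟ^1 = 0 and Ȟ^2 = 0

nonempty intersections:
  V12={x1,x3} V13={x3,x5} V14={x1,x4,x5} V23={x2,x3} V24={x1,x2} V34={x2,x5}
  V123={x3} V124={x1} V134={x5} V234={x2}
components per intersection:
  V1: {x1} {x3} {x4,x5}
  V2: {x1} {x2} {x3}
  V3: {x2} {x3} {x5}
  V4: {x1} {x2} {x4,x5}
  V12: {x1} {x3}
  V13: {x3} {x5}
  V14: {x1} {x4,x5}
  V23: {x2} {x3}
  V24: {x1} {x2}
  V34: {x2} {x5}
  V123: {x3}
  V124: {x1}
  V134: {x5}
  V234: {x2}
C dims 12,12,4; δ0: rk 8, SNF 1^8; δ1: rk 4, SNF 1^4
Ȟ^0: (12−8)−0=4 ⇒ Z^4
Ȟ^1: (12−4)−8=0 ⇒ 0
Ȟ^2: (4−0)−4=0 ⇒ 0


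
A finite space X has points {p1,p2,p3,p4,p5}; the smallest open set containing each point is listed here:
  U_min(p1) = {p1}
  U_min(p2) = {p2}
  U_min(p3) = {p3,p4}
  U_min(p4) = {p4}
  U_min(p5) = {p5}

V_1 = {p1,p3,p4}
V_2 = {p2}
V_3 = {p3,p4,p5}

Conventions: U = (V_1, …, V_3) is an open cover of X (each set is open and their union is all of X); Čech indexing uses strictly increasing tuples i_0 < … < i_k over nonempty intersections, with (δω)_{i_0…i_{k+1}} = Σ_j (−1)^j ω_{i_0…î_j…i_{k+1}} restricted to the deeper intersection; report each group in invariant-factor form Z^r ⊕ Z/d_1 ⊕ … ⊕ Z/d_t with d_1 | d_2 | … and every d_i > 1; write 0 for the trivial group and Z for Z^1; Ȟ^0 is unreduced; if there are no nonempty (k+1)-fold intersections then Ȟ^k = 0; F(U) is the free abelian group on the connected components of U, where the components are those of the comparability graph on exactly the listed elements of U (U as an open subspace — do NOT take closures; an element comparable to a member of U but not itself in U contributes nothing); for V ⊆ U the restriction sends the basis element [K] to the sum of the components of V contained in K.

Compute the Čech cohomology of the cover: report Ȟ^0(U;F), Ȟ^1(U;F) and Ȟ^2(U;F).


nonempty intersections:
  V13={p3,p4}
components per intersection:
  V1: {p1} {p3,p4}
  V2: {p2}
  V3: {p3,p4} {p5}
  V13: {p3,p4}
C dims 5,1; δ0: rk 1, SNF 1^1
Ȟ^0: (5−1)−0=4 ⇒ Z^4
Ȟ^1: (1−0)−1=0 ⇒ 0
Ȟ^2: (0−0)−0=0 ⇒ 0

Ȟ^0 ≅ Z^4, Ȟ^1 ≅ 0, Ȟ^2 ≅ 0


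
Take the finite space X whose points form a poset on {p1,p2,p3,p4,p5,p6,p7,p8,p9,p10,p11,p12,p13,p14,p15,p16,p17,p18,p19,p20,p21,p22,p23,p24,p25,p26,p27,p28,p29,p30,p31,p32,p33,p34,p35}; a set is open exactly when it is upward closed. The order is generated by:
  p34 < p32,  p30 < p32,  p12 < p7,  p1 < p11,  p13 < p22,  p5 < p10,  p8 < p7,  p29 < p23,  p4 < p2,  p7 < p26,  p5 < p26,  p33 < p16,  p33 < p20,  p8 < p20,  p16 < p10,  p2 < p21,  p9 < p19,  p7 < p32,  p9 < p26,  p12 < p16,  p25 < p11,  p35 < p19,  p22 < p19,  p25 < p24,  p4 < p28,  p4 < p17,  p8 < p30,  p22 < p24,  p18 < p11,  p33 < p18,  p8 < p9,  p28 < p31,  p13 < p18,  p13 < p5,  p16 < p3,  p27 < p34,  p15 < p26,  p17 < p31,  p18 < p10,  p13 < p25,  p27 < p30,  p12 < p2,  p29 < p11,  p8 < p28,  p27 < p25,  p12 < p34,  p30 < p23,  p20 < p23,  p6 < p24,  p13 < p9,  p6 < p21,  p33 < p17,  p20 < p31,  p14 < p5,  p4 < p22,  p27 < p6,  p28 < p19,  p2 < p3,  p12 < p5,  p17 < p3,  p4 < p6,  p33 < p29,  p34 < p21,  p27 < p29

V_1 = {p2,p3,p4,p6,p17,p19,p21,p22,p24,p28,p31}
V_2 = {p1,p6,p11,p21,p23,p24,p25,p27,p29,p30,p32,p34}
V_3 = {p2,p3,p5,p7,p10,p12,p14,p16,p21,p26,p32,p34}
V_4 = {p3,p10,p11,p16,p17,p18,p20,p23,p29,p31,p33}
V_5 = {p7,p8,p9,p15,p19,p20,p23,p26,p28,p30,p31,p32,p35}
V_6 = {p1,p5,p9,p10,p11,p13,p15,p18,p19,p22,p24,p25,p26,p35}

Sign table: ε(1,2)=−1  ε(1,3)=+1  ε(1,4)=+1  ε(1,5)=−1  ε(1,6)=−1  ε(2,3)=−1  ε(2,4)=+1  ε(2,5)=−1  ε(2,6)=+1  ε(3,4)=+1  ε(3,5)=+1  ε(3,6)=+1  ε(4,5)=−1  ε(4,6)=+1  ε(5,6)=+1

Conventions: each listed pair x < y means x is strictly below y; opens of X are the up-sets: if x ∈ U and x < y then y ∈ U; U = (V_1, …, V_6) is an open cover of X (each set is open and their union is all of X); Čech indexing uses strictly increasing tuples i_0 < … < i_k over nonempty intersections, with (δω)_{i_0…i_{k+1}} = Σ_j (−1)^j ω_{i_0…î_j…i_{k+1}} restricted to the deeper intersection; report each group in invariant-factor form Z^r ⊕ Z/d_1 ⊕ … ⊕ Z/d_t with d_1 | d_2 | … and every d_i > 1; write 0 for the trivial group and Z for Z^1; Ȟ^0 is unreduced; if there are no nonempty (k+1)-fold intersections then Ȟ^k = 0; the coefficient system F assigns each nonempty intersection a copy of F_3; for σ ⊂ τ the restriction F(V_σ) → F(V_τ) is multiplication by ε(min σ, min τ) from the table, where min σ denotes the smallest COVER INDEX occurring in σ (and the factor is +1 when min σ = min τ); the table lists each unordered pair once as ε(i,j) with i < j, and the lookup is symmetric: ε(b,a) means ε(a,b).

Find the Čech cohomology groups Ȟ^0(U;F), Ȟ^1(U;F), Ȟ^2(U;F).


Ȟ^0 = 0,  Ȟ^1 = 0,  Ȟ^2 = Z/3

nonempty overlaps:
  V12={p6,p21,p24} V13={p2,p3,p21} V14={p3,p17,p31} V15={p19,p28,p31} V16={p19,p22,p24} V23={p21,p32,p34} V24={p11,p23,p29} V25={p23,p30,p32} V26={p1,p11,p24,p25} V34={p3,p10,p16} V35={p7,p26,p32} V36={p5,p10,p26} V45={p20,p23,p31} V46={p10,p11,p18} V56={p9,p15,p19,p26,p35}
  V123={p21} V126={p24} V134={p3} V145={p31} V156={p19} V235={p32} V245={p23} V246={p11} V346={p10} V356={p26}
C dims 6,15,10; δ0: rk_F3 6; δ1: rk_F3 9
degree 0: 6−6−0 = 0 → Ȟ^0 ≅ 0
degree 1: 15−9−6 = 0 → Ȟ^1 ≅ 0
degree 2: 10−0−9 = 1 → Ȟ^2 ≅ Z/3


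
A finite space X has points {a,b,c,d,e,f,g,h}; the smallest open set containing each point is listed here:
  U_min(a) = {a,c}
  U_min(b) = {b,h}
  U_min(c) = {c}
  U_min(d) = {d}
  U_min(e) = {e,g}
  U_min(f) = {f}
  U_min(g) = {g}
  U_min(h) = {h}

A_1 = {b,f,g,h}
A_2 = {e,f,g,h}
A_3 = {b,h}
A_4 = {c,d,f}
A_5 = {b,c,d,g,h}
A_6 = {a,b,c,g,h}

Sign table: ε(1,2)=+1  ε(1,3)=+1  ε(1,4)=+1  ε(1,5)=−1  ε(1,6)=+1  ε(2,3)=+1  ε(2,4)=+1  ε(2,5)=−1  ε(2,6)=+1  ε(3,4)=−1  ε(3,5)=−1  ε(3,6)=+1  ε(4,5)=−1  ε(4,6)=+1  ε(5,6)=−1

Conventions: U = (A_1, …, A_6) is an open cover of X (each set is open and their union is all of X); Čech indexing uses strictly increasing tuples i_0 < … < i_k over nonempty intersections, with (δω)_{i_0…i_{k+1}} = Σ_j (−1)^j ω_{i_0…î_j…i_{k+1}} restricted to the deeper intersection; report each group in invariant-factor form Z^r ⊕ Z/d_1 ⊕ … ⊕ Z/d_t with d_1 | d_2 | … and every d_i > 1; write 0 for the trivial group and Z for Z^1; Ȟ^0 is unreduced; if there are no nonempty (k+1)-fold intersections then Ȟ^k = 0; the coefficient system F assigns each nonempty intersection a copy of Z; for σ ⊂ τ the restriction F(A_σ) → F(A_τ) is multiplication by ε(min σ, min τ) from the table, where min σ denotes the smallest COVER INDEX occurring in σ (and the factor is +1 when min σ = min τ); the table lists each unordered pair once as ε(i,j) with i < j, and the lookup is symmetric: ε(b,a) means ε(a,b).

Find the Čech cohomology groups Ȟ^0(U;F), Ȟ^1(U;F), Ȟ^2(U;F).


cover nerve:
  A12={f,g,h} A13={b,h} A14={f} A15={b,g,h} A16={b,g,h} A23={h} A24={f} A25={g,h} A26={g,h} A35={b,h} A36={b,h} A45={c,d} A46={c} A56={b,c,g,h}
  A123={h} A124={f} A125={g,h} A126={g,h} A135={b,h} A136={b,h} A156={b,g,h} A235={h} A236={h} A256={g,h} A356={b,h} A456={c}
  A1235={h} A1236={h} A1256={g,h} A1356={b,h} A2356={h}
  A12356={h}
C dims 6,14,12,5; δ0: rk 5, SNF 1^5; δ1: rk 8, SNF 1^8; δ2: rk 4, SNF 1^4
Ȟ^0: (6−5)−0=1 ⇒ Z
Ȟ^1: (14−8)−5=1 ⇒ Z
Ȟ^2: (12−4)−8=0 ⇒ 0

Ȟ^0(U;F) ≅ Z,  Ȟ^1(U;F) ≅ Z,  Ȟ^2(U;F) ≅ 0


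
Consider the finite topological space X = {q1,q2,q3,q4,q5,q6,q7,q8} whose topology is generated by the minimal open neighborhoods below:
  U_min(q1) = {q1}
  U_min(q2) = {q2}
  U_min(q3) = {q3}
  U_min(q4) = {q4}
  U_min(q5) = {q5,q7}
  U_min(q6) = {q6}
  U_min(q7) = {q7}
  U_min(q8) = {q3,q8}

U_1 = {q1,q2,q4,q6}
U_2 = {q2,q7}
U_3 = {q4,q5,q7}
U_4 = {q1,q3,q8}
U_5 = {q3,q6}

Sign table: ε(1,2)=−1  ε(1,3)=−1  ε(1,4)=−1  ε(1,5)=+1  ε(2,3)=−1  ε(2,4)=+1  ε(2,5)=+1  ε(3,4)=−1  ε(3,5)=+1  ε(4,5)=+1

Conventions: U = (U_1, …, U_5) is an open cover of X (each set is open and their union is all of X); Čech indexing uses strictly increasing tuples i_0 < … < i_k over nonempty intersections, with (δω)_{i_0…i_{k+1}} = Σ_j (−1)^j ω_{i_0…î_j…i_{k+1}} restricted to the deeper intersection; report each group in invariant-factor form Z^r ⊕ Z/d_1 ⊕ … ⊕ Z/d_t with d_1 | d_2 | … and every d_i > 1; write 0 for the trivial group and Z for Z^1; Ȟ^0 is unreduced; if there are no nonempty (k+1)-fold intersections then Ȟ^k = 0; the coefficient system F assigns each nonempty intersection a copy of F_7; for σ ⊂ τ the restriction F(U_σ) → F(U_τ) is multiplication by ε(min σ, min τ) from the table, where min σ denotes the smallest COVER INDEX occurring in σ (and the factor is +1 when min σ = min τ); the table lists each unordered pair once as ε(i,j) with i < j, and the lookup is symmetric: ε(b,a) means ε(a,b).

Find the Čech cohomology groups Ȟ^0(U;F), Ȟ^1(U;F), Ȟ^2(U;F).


nerve of the cover:
  U12={q2} U13={q4} U14={q1} U15={q6} U23={q7} U45={q3}
C dims 5,6; δ0: rk_F7 5
Ȟ^0 = (5 − 5) − 0 = 0, so Ȟ^0 ≅ 0
Ȟ^1 = (6 − 0) − 5 = 1, so Ȟ^1 ≅ Z/7
Ȟ^2 = (0 − 0) − 0 = 0, so Ȟ^2 ≅ 0

Ȟ^0 = 0, Ȟ^1 = Z/7 and Ȟ^2 = 0


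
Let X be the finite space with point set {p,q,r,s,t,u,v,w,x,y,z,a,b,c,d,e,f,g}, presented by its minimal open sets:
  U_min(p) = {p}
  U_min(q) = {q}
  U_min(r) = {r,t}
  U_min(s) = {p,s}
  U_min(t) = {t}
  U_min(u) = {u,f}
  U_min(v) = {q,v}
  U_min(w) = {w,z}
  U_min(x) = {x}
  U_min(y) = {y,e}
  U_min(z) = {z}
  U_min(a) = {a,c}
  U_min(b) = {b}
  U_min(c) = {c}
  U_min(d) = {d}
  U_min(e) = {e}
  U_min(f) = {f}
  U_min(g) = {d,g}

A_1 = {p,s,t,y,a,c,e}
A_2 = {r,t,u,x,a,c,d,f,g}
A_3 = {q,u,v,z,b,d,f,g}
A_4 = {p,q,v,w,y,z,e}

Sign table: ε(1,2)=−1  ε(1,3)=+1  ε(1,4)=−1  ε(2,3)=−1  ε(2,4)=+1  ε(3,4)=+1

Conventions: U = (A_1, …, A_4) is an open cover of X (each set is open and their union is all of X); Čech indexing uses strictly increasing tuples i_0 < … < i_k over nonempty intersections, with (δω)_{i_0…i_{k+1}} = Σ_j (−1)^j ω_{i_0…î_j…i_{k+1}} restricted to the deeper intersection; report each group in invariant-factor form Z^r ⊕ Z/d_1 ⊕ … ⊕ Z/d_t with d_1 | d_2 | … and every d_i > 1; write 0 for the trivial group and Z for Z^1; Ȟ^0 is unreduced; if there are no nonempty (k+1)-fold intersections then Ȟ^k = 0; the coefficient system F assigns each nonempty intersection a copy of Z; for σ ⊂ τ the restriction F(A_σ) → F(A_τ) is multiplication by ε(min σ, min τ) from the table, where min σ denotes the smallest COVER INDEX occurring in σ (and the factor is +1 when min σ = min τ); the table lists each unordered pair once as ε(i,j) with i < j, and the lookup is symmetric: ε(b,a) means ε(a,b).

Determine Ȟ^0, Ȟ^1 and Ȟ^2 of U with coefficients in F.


cover nerve:
  A12={t,a,c} A14={p,y,e} A23={u,d,f,g} A34={q,v,z}
C dims 4,4; δ0: rk 4, SNF 1^3·2
Ȟ^0: (4−4)−0=0 ⇒ 0
Ȟ^1: (4−0)−4=0 plus torsion [2] ⇒ Z/2
Ȟ^2: (0−0)−0=0 ⇒ 0

Ȟ^0 = 0; Ȟ^1 = Z/2; Ȟ^2 = 0


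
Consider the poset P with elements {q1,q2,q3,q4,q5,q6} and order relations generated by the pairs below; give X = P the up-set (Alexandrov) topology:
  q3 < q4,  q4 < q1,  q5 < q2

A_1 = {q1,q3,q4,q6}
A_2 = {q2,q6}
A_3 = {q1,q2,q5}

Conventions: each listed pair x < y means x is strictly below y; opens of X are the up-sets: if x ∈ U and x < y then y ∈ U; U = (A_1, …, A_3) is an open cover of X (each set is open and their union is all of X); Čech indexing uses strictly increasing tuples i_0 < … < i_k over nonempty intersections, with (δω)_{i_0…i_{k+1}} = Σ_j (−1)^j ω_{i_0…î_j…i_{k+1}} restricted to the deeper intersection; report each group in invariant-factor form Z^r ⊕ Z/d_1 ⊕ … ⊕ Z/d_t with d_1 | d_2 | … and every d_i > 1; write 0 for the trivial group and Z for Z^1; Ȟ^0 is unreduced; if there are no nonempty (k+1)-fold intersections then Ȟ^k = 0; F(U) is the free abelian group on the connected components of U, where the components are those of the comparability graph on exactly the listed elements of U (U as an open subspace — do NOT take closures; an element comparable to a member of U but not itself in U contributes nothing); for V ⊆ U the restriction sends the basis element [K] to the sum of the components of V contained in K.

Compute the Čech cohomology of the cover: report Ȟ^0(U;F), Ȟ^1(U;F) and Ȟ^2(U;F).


nonempty intersections:
  A12={q6} A13={q1} A23={q2}
components per intersection:
  A1: {q1,q3,q4} {q6}
  A2: {q2} {q6}
  A3: {q1} {q2,q5}
  A12: {q6}
  A13: {q1}
  A23: {q2}
C dims 6,3; δ0: rk 3, SNF 1^3
Ȟ^0: (6−3)−0=3 ⇒ Z^3
Ȟ^1: (3−0)−3=0 ⇒ 0
Ȟ^2: (0−0)−0=0 ⇒ 0

Ȟ^0(U;F) ≅ Z^3, Ȟ^1(U;F) ≅ 0 and Ȟ^2(U;F) ≅ 0


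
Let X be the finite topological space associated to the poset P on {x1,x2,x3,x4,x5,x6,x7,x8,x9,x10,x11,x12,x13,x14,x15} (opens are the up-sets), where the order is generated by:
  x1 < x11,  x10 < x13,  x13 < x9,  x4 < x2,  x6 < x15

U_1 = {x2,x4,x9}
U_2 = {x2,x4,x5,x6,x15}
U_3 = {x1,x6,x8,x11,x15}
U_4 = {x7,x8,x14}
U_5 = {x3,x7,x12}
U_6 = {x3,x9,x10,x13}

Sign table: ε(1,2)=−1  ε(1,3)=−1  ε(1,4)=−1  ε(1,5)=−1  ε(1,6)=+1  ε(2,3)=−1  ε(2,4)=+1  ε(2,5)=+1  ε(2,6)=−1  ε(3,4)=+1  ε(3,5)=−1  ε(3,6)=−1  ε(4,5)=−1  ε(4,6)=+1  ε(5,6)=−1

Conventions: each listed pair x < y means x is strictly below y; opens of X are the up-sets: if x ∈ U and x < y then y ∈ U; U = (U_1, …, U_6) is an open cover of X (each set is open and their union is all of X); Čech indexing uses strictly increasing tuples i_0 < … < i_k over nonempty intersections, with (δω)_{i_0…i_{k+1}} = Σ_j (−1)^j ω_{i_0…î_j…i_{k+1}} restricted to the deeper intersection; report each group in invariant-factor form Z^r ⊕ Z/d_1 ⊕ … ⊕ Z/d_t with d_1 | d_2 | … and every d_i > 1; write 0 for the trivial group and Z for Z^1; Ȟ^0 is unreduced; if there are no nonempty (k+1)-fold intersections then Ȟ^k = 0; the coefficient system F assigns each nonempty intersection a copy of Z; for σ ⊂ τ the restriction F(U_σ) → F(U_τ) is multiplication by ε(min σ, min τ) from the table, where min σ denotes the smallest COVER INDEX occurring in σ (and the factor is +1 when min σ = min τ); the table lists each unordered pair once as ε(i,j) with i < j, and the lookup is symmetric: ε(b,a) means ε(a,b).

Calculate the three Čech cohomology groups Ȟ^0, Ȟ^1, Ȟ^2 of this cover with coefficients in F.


nerve of the cover:
  U12={x2,x4} U16={x9} U23={x6,x15} U34={x8} U45={x7} U56={x3}
C dims 6,6; δ0: rk 5, SNF 1^5
Ȟ^0 = (6 − 5) − 0 = 1, so Ȟ^0 ≅ Z
Ȟ^1 = (6 − 0) − 5 = 1, so Ȟ^1 ≅ Z
Ȟ^2 = (0 − 0) − 0 = 0, so Ȟ^2 ≅ 0

Ȟ^0 = Z; Ȟ^1 = Z; Ȟ^2 = 0


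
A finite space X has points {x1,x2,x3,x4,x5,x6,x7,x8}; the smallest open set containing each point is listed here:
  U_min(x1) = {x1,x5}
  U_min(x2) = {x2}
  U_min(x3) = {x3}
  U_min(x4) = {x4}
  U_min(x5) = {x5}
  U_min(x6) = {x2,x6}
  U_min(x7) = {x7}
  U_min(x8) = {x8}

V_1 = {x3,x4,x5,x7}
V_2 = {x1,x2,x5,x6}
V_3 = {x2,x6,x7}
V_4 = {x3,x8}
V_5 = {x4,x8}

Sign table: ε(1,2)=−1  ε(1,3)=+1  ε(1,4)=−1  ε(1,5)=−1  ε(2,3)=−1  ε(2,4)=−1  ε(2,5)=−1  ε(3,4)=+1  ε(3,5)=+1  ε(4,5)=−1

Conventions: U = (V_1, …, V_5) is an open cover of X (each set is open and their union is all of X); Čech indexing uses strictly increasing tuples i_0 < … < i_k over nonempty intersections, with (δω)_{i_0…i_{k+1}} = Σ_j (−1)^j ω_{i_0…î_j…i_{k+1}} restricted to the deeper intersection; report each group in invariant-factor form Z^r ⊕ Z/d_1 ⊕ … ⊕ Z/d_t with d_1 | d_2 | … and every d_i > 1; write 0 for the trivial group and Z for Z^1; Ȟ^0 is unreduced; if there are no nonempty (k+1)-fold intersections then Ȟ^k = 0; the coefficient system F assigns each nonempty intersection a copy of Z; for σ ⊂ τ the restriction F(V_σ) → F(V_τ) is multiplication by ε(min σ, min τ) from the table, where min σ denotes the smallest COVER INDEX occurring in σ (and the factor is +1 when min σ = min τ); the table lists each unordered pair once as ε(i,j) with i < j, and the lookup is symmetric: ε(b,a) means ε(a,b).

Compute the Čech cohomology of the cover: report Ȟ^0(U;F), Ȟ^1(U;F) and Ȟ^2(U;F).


cover nerve:
  V12={x5} V13={x7} V14={x3} V15={x4} V23={x2,x6} V45={x8}
C dims 5,6; δ0: rk 5, SNF 1^4·2
Ȟ^0: (5−5)−0=0 ⇒ 0
Ȟ^1: (6−0)−5=1 plus torsion [2] ⇒ Z ⊕ Z/2
Ȟ^2: (0−0)−0=0 ⇒ 0

Ȟ^0 ≅ 0; Ȟ^1 ≅ Z ⊕ Z/2; Ȟ^2 ≅ 0
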